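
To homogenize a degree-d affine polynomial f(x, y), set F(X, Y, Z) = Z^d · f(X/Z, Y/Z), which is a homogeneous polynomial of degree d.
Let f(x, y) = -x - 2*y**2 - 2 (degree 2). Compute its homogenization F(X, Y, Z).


F(X, Y, Z) = -X*Z - 2*Y**2 - 2*Z**2

deg(f) = 2.
Substitute x = X/Z, y = Y/Z into f, then multiply by Z^2.
  monomial -1·x^1·y^0 ↦ -1·X^1·Y^0·Z^1.
  monomial -2·x^0·y^2 ↦ -2·X^0·Y^2·Z^0.
  monomial -2·x^0·y^0 ↦ -2·X^0·Y^0·Z^2.
Collecting: F(X, Y, Z) = -X*Z - 2*Y**2 - 2*Z**2.


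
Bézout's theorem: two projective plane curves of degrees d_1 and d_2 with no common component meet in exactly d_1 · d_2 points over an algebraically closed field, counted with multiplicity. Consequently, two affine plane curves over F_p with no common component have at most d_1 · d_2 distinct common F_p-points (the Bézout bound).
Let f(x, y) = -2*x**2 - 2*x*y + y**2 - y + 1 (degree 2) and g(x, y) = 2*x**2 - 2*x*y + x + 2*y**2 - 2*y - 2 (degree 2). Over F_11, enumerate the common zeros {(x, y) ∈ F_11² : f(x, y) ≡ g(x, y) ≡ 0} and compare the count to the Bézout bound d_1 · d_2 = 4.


Common zeros: ∅; count = 0; Bézout bound = 4.

deg(f) = 2, deg(g) = 2, so Bézout bound = 4.
Scan x ∈ F_11. For each x, list the y ∈ F_11 with f(x, y) ≡ 0 and those with g(x, y) ≡ 0 (mod 11); the common zeros in that column are the intersection.
  x = 0: f ≡ 0 at y ∈ ∅; g ≡ 0 at y ∈ {4, 8}; common: ∅.
  x = 1: f ≡ 0 at y ∈ ∅; g ≡ 0 at y ∈ ∅; common: ∅.
  x = 2: f ≡ 0 at y ∈ {1, 4}; g ≡ 0 at y ∈ {6, 8}; common: ∅.
  x = 3: f ≡ 0 at y ∈ ∅; g ≡ 0 at y ∈ {2}; common: ∅.
  x = 4: f ≡ 0 at y ∈ ∅; g ≡ 0 at y ∈ {2, 3}; common: ∅.
  x = 5: f ≡ 0 at y ∈ {4, 7}; g ≡ 0 at y ∈ ∅; common: ∅.
  x = 6: f ≡ 0 at y ∈ ∅; g ≡ 0 at y ∈ ∅; common: ∅.
  x = 7: f ≡ 0 at y ∈ ∅; g ≡ 0 at y ∈ {9, 10}; common: ∅.
  x = 8: f ≡ 0 at y ∈ {1, 5}; g ≡ 0 at y ∈ {10}; common: ∅.
  x = 9: f ≡ 0 at y ∈ {3, 5}; g ≡ 0 at y ∈ {4, 6}; common: ∅.
  x = 10: f ≡ 0 at y ∈ {3, 7}; g ≡ 0 at y ∈ ∅; common: ∅.
Collecting: common zeros = ∅, so the count is 0.
Comparison with the Bézout bound: 0 ≤ 4 = deg(f)·deg(g), as expected for curves with no common component (the affine F_11-count falls short of the bound because intersections may lie at infinity, over extension fields, or carry multiplicity).


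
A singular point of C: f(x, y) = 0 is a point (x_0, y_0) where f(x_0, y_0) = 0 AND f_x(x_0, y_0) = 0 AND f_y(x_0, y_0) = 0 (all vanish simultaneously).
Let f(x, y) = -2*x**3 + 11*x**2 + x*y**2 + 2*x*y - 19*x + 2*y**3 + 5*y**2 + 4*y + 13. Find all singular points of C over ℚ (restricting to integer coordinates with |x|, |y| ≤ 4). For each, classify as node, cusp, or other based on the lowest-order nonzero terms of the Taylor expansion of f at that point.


Singular points: {(2, -1)}; classification: node.

Compute partial derivatives:
  f_x = -6*x**2 + 22*x + y**2 + 2*y - 19.
  f_y = 2*x*y + 2*x + 6*y**2 + 10*y + 4.
Scan x_0 ∈ {−4, ..., 4}. For each x_0, f_y(x_0, y) is a polynomial in y; find its integer roots y ∈ {−4, ..., 4}, then test f_x and f at those candidates.
  x = -4: f_y(-4, y) = 6*y**2 + 2*y - 4; vanishes at y ∈ {-1}. (-4, -1): f_x = -204 ≠ 0.
  x = -3: f_y(-3, y) = 6*y**2 + 4*y - 2; vanishes at y ∈ {-1}. (-3, -1): f_x = -140 ≠ 0.
  x = -2: f_y(-2, y) = 6*y**2 + 6*y; vanishes at y ∈ {-1, 0}. (-2, -1): f_x = -88 ≠ 0; (-2, 0): f_x = -87 ≠ 0.
  x = -1: f_y(-1, y) = 6*y**2 + 8*y + 2; vanishes at y ∈ {-1}. (-1, -1): f_x = -48 ≠ 0.
  x = 0: f_y(0, y) = 6*y**2 + 10*y + 4; vanishes at y ∈ {-1}. (0, -1): f_x = -20 ≠ 0.
  x = 1: f_y(1, y) = 6*y**2 + 12*y + 6; vanishes at y ∈ {-1}. (1, -1): f_x = -4 ≠ 0.
  x = 2: f_y(2, y) = 6*y**2 + 14*y + 8; vanishes at y ∈ {-1}. (2, -1): f_x = 0, f = 0 — SINGULAR.
  x = 3: f_y(3, y) = 6*y**2 + 16*y + 10; vanishes at y ∈ {-1}. (3, -1): f_x = -8 ≠ 0.
  x = 4: f_y(4, y) = 6*y**2 + 18*y + 12; vanishes at y ∈ {-2, -1}. (4, -2): f_x = -27 ≠ 0; (4, -1): f_x = -28 ≠ 0.
Only singular point on the grid: (2, -1).
Classify: substitute x = 2 + u, y = -1 + v and expand: f = -2*u**3 - u**2 + u*v**2 + 2*v**3 + v**2.
No constant or linear terms (consistent with a singular point). Quadratic part: -u**2 + v**2. Cubic part: -2*u**3 + u*v**2 + 2*v**3.
The quadratic part v**2 - u**2 = (v − u)(v + u) splits into two distinct linear factors, so there are two distinct tangent lines y − -1 = ±(x − 2) — this is a node (ordinary double point).
Classification: node.


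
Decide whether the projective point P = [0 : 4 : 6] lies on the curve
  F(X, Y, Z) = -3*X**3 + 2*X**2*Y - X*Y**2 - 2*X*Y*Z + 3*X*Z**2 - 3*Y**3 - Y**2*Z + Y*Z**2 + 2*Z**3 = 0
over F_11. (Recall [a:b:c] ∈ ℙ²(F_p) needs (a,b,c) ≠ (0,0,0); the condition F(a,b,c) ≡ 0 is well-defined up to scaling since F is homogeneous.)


F(0,4,6) ≡ 2 (mod 11); P is NOT on the curve.

Evaluate F(0, 4, 6) term-by-term (mod 11).
  -3*X**3 ↦ -3·0·1·1 = 0
  2*X**2*Y ↦ 2·0·4·1 = 0
  -X*Y**2 ↦ -1·0·16·1 = 0
  -2*X*Y*Z ↦ -2·0·4·6 = 0
  3*X*Z**2 ↦ 3·0·1·36 = 0
  -3*Y**3 ↦ -3·1·64·1 = -192
  -Y**2*Z ↦ -1·1·16·6 = -96
  Y*Z**2 ↦ 1·1·4·36 = 144
  2*Z**3 ↦ 2·1·1·216 = 432
Sum: F(0, 4, 6) = (0) + (0) + (0) + (0) + (0) + (-192) + (-96) + (144) + (432) = 288.
Reducing mod 11: 288 ≡ 2 (mod 11).
Since F(a, b, c) ≡ 2 ≠ 0 (mod 11), P does NOT lie on the curve.


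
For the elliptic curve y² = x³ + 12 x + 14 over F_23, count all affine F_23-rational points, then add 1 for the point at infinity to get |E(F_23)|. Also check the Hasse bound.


Affine points = {(1, 2), (1, 21), (2, 0), (3, 10), (3, 13), (6, 7), (6, 16), (7, 2), (7, 21), (8, 1), (8, 22), (9, 0), (12, 0), (15, 2), (15, 21), (16, 1), (16, 22), (17, 5), (17, 18), (18, 6), (18, 17), (22, 1), (22, 22)}; affine count = 23; |E(F_23)| = 24.

Discriminant check: Δ ∝ 4a³ + 27b² = 4·12³ + 27·14² = 4·1728 + 27·196 ≡ 14 (mod 23). Nonzero ⇒ E is nonsingular.
For each x ∈ F_23, compute rhs = x³ + 12·x + 14 mod 23, then count y ∈ F_23 with y² ≡ rhs.
  x = 0: rhs = 14, matching y values: none (0 points).
  x = 1: rhs = 4, matching y values: 2, 21 (2 points).
  x = 2: rhs = 0, matching y values: 0 (1 points).
  x = 3: rhs = 8, matching y values: 10, 13 (2 points).
  x = 4: rhs = 11, matching y values: none (0 points).
  x = 5: rhs = 15, matching y values: none (0 points).
  x = 6: rhs = 3, matching y values: 7, 16 (2 points).
  x = 7: rhs = 4, matching y values: 2, 21 (2 points).
  x = 8: rhs = 1, matching y values: 1, 22 (2 points).
  x = 9: rhs = 0, matching y values: 0 (1 points).
  x = 10: rhs = 7, matching y values: none (0 points).
  x = 11: rhs = 5, matching y values: none (0 points).
  x = 12: rhs = 0, matching y values: 0 (1 points).
  x = 13: rhs = 21, matching y values: none (0 points).
  x = 14: rhs = 5, matching y values: none (0 points).
  x = 15: rhs = 4, matching y values: 2, 21 (2 points).
  x = 16: rhs = 1, matching y values: 1, 22 (2 points).
  x = 17: rhs = 2, matching y values: 5, 18 (2 points).
  x = 18: rhs = 13, matching y values: 6, 17 (2 points).
  x = 19: rhs = 17, matching y values: none (0 points).
  x = 20: rhs = 20, matching y values: none (0 points).
  x = 21: rhs = 5, matching y values: none (0 points).
  x = 22: rhs = 1, matching y values: 1, 22 (2 points).
Total affine count: 23.
Full point count |E(F_23)| = 23 + 1 = 24.
Hasse bound: |24 − (23+1)| = |0| = 0 ≤ 2√23 ≈ 9.5917 ✓.


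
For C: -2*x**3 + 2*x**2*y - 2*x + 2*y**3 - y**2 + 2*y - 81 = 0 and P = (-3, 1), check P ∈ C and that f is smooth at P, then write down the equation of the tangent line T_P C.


Tangent line at P: -68*x + 24*y - 228 = 0.

Step 1: f(-3, 1) = 0, so P lies on C.
Step 2: partial derivatives
  f_x(x, y) = -6*x**2 + 4*x*y - 2, f_y(x, y) = 2*x**2 + 6*y**2 - 2*y + 2.
  f_x(P) = -68, f_y(P) = 24 (gradient nonzero, so P is smooth).
Step 3: tangent line at P: -68·(x − -3) + 24·(y − 1) = 0.
Expanding: -68*x + 24*y - 228 = 0.


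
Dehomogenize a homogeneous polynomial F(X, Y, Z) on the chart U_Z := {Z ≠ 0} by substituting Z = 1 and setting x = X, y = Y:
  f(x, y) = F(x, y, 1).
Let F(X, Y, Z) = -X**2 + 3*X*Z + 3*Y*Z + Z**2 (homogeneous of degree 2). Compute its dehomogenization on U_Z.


f(x, y) = -x**2 + 3*x + 3*y + 1

On U_Z we set Z = 1. Each monomial c·X^i·Y^j·Z^k in F becomes c·x^i·y^j·1^k = c·x^i·y^j.
Substituting Z = 1: F(X, Y, 1) = -x**2 + 3*x + 3*y + 1.
Note: deg(f) ≤ deg(F) = 2; strict inequality happens when F is divisible by Z (lost terms).


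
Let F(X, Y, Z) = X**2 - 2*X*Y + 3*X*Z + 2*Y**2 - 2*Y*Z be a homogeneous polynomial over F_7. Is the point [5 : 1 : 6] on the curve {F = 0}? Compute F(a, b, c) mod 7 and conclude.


F(5,1,6) ≡ 4 (mod 7); P is NOT on the curve.

Evaluate F(5, 1, 6) term-by-term (mod 7).
  X**2 ↦ 1·25·1·1 = 25
  -2*X*Y ↦ -2·5·1·1 = -10
  3*X*Z ↦ 3·5·1·6 = 90
  2*Y**2 ↦ 2·1·1·1 = 2
  -2*Y*Z ↦ -2·1·1·6 = -12
Sum: F(5, 1, 6) = (25) + (-10) + (90) + (2) + (-12) = 95.
Reducing mod 7: 95 ≡ 4 (mod 7).
Since F(a, b, c) ≡ 4 ≠ 0 (mod 7), P does NOT lie on the curve.


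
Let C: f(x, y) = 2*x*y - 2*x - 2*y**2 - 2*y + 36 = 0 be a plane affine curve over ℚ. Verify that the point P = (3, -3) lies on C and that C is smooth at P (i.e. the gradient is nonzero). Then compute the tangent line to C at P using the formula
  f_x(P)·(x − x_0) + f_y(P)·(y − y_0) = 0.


Tangent line at P: -8*x + 16*y + 72 = 0.

Step 1: f(3, -3) = 0, so P lies on C.
Step 2: partial derivatives
  f_x(x, y) = 2*y - 2, f_y(x, y) = 2*x - 4*y - 2.
  f_x(P) = -8, f_y(P) = 16 (gradient nonzero, so P is smooth).
Step 3: tangent line at P: -8·(x − 3) + 16·(y − -3) = 0.
Expanding: -8*x + 16*y + 72 = 0.


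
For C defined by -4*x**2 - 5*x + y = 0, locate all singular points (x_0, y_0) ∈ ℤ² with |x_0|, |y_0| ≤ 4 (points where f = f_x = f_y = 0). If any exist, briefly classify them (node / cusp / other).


No singular points in the scanned grid; C is smooth there.

Compute partial derivatives:
  f_x = -8*x - 5.
  f_y = 1.
f_y = 1 is a nonzero constant, so f_y never vanishes: no point (x, y) can satisfy f = f_x = f_y = 0. In particular no (x, y) ∈ {−4, ..., 4}² is singular; the curve is smooth.


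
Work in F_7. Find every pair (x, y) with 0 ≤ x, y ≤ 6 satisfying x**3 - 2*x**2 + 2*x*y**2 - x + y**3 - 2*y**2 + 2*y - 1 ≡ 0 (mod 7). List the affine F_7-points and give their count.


Affine F_7-points: {(0, 1), (0, 3), (0, 5), (1, 1), (2, 5), (4, 2), (6, 2)}; count = 7.

For each of the 49 pairs (x, y) ∈ F_7², evaluate f(x, y) mod 7. Record the zeros.
  x = 0: [0↦6, 1↦0, 2↦3, 3↦0, 4↦4, 5↦0, 6↦1]  zeros at y ∈ {1, 3, 5}
  x = 1: [0↦4, 1↦0, 2↦2, 3↦2, 4↦6, 5↦6, 6↦1]  zeros at y ∈ {1}
  x = 2: [0↦4, 1↦2, 2↦3, 3↦6, 4↦3, 5↦0, 6↦3]  zeros at y ∈ {5}
  x = 3: [0↦5, 1↦5, 2↦5, 3↦4, 4↦1, 5↦2, 6↦6]  zeros at y ∈ ∅
  x = 4: [0↦6, 1↦1, 2↦0, 3↦2, 4↦6, 5↦4, 6↦2]  zeros at y ∈ {2}
  x = 5: [0↦6, 1↦3, 2↦1, 3↦6, 4↦3, 5↦5, 6↦4]  zeros at y ∈ ∅
  x = 6: [0↦4, 1↦3, 2↦0, 3↦1, 4↦5, 5↦4, 6↦4]  zeros at y ∈ {2}
Collecting zeros: affine points = {(0, 1), (0, 3), (0, 5), (1, 1), (2, 5), (4, 2), (6, 2)}.
Total count |C(F_7)_aff| = 7.


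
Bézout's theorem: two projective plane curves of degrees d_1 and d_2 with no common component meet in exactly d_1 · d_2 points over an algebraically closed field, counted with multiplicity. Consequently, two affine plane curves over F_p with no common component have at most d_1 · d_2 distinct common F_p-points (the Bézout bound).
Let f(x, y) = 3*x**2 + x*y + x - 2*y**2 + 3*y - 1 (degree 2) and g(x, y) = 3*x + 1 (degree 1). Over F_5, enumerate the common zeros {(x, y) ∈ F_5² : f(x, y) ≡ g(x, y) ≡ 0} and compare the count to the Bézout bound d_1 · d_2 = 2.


Common zeros: ∅; count = 0; Bézout bound = 2.

deg(f) = 2, deg(g) = 1, so Bézout bound = 2.
Scan x ∈ F_5. For each x, list the y ∈ F_5 with f(x, y) ≡ 0 and those with g(x, y) ≡ 0 (mod 5); the common zeros in that column are the intersection.
  x = 0: f ≡ 0 at y ∈ {1, 3}; g ≡ 0 at y ∈ ∅; common: ∅.
  x = 1: f ≡ 0 at y ∈ {1}; g ≡ 0 at y ∈ ∅; common: ∅.
  x = 2: f ≡ 0 at y ∈ {2, 3}; g ≡ 0 at y ∈ ∅; common: ∅.
  x = 3: f ≡ 0 at y ∈ ∅; g ≡ 0 at y ∈ {0, 1, 2, 3, 4}; common: ∅.
  x = 4: f ≡ 0 at y ∈ ∅; g ≡ 0 at y ∈ ∅; common: ∅.
Collecting: common zeros = ∅, so the count is 0.
Comparison with the Bézout bound: 0 ≤ 2 = deg(f)·deg(g), as expected for curves with no common component (the affine F_5-count falls short of the bound because intersections may lie at infinity, over extension fields, or carry multiplicity).


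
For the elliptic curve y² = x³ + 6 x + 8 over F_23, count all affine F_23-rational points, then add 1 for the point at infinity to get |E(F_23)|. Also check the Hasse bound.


Affine points = {(0, 10), (0, 13), (4, 2), (4, 21), (5, 5), (5, 18), (7, 5), (7, 18), (8, 4), (8, 19), (9, 3), (9, 20), (11, 5), (11, 18), (13, 11), (13, 12), (15, 0), (17, 3), (17, 20), (19, 9), (19, 14), (20, 3), (20, 20), (22, 1), (22, 22)}; affine count = 25; |E(F_23)| = 26.

Discriminant check: Δ ∝ 4a³ + 27b² = 4·6³ + 27·8² = 4·216 + 27·64 ≡ 16 (mod 23). Nonzero ⇒ E is nonsingular.
For each x ∈ F_23, compute rhs = x³ + 6·x + 8 mod 23, then count y ∈ F_23 with y² ≡ rhs.
  x = 0: rhs = 8, matching y values: 10, 13 (2 points).
  x = 1: rhs = 15, matching y values: none (0 points).
  x = 2: rhs = 5, matching y values: none (0 points).
  x = 3: rhs = 7, matching y values: none (0 points).
  x = 4: rhs = 4, matching y values: 2, 21 (2 points).
  x = 5: rhs = 2, matching y values: 5, 18 (2 points).
  x = 6: rhs = 7, matching y values: none (0 points).
  x = 7: rhs = 2, matching y values: 5, 18 (2 points).
  x = 8: rhs = 16, matching y values: 4, 19 (2 points).
  x = 9: rhs = 9, matching y values: 3, 20 (2 points).
  x = 10: rhs = 10, matching y values: none (0 points).
  x = 11: rhs = 2, matching y values: 5, 18 (2 points).
  x = 12: rhs = 14, matching y values: none (0 points).
  x = 13: rhs = 6, matching y values: 11, 12 (2 points).
  x = 14: rhs = 7, matching y values: none (0 points).
  x = 15: rhs = 0, matching y values: 0 (1 points).
  x = 16: rhs = 14, matching y values: none (0 points).
  x = 17: rhs = 9, matching y values: 3, 20 (2 points).
  x = 18: rhs = 14, matching y values: none (0 points).
  x = 19: rhs = 12, matching y values: 9, 14 (2 points).
  x = 20: rhs = 9, matching y values: 3, 20 (2 points).
  x = 21: rhs = 11, matching y values: none (0 points).
  x = 22: rhs = 1, matching y values: 1, 22 (2 points).
Total affine count: 25.
Full point count |E(F_23)| = 25 + 1 = 26.
Hasse bound: |26 − (23+1)| = |2| = 2 ≤ 2√23 ≈ 9.5917 ✓.


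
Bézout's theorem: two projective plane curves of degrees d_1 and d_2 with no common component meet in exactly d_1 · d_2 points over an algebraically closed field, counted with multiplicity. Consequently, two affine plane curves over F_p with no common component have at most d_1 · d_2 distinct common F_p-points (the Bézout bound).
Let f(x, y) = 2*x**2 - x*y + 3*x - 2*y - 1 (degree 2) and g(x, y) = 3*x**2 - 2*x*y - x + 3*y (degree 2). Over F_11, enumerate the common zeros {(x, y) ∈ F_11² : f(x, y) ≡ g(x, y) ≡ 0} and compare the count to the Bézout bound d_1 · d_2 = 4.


Common zeros: ∅; count = 0; Bézout bound = 4.

deg(f) = 2, deg(g) = 2, so Bézout bound = 4.
Scan x ∈ F_11. For each x, list the y ∈ F_11 with f(x, y) ≡ 0 and those with g(x, y) ≡ 0 (mod 11); the common zeros in that column are the intersection.
  x = 0: f ≡ 0 at y ∈ {5}; g ≡ 0 at y ∈ {0}; common: ∅.
  x = 1: f ≡ 0 at y ∈ {5}; g ≡ 0 at y ∈ {9}; common: ∅.
  x = 2: f ≡ 0 at y ∈ {6}; g ≡ 0 at y ∈ {10}; common: ∅.
  x = 3: f ≡ 0 at y ∈ {3}; g ≡ 0 at y ∈ {8}; common: ∅.
  x = 4: f ≡ 0 at y ∈ {9}; g ≡ 0 at y ∈ {0}; common: ∅.
  x = 5: f ≡ 0 at y ∈ {6}; g ≡ 0 at y ∈ {10}; common: ∅.
  x = 6: f ≡ 0 at y ∈ {7}; g ≡ 0 at y ∈ {4}; common: ∅.
  x = 7: f ≡ 0 at y ∈ {7}; g ≡ 0 at y ∈ ∅; common: ∅.
  x = 8: f ≡ 0 at y ∈ {3}; g ≡ 0 at y ∈ {4}; common: ∅.
  x = 9: f ≡ 0 at y ∈ ∅; g ≡ 0 at y ∈ {9}; common: ∅.
  x = 10: f ≡ 0 at y ∈ {9}; g ≡ 0 at y ∈ {8}; common: ∅.
Collecting: common zeros = ∅, so the count is 0.
Comparison with the Bézout bound: 0 ≤ 4 = deg(f)·deg(g), as expected for curves with no common component (the affine F_11-count falls short of the bound because intersections may lie at infinity, over extension fields, or carry multiplicity).


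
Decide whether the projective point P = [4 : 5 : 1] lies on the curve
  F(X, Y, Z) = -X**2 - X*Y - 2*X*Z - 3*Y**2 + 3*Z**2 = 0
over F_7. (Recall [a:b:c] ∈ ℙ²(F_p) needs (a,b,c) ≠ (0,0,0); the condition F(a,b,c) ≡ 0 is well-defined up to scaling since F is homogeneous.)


F(4,5,1) ≡ 3 (mod 7); P is NOT on the curve.

Evaluate F(4, 5, 1) term-by-term (mod 7).
  -X**2 ↦ -1·16·1·1 = -16
  -X*Y ↦ -1·4·5·1 = -20
  -2*X*Z ↦ -2·4·1·1 = -8
  -3*Y**2 ↦ -3·1·25·1 = -75
  3*Z**2 ↦ 3·1·1·1 = 3
Sum: F(4, 5, 1) = (-16) + (-20) + (-8) + (-75) + (3) = -116.
Reducing mod 7: -116 ≡ 3 (mod 7).
Since F(a, b, c) ≡ 3 ≠ 0 (mod 7), P does NOT lie on the curve.


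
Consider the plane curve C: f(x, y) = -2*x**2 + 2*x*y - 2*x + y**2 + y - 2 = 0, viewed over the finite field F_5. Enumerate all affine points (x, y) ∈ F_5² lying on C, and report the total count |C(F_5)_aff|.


Affine F_5-points: {(0, 1), (0, 3), (2, 2), (2, 3), (4, 2), (4, 4)}; count = 6.

For each of the 25 pairs (x, y) ∈ F_5², evaluate f(x, y) mod 5. Record the zeros.
  x = 0: [0↦3, 1↦0, 2↦4, 3↦0, 4↦3]  zeros at y ∈ {1, 3}
  x = 1: [0↦4, 1↦3, 2↦4, 3↦2, 4↦2]  zeros at y ∈ ∅
  x = 2: [0↦1, 1↦2, 2↦0, 3↦0, 4↦2]  zeros at y ∈ {2, 3}
  x = 3: [0↦4, 1↦2, 2↦2, 3↦4, 4↦3]  zeros at y ∈ ∅
  x = 4: [0↦3, 1↦3, 2↦0, 3↦4, 4↦0]  zeros at y ∈ {2, 4}
Collecting zeros: affine points = {(0, 1), (0, 3), (2, 2), (2, 3), (4, 2), (4, 4)}.
Total count |C(F_5)_aff| = 6.


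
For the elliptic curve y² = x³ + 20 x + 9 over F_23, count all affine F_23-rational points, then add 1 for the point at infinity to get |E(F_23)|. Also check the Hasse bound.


Affine points = {(0, 3), (0, 20), (3, 2), (3, 21), (5, 2), (5, 21), (6, 0), (7, 3), (7, 20), (10, 6), (10, 17), (15, 2), (15, 21), (16, 3), (16, 20), (17, 8), (17, 15), (19, 7), (19, 16)}; affine count = 19; |E(F_23)| = 20.

Discriminant check: Δ ∝ 4a³ + 27b² = 4·20³ + 27·9² = 4·8000 + 27·81 ≡ 9 (mod 23). Nonzero ⇒ E is nonsingular.
For each x ∈ F_23, compute rhs = x³ + 20·x + 9 mod 23, then count y ∈ F_23 with y² ≡ rhs.
  x = 0: rhs = 9, matching y values: 3, 20 (2 points).
  x = 1: rhs = 7, matching y values: none (0 points).
  x = 2: rhs = 11, matching y values: none (0 points).
  x = 3: rhs = 4, matching y values: 2, 21 (2 points).
  x = 4: rhs = 15, matching y values: none (0 points).
  x = 5: rhs = 4, matching y values: 2, 21 (2 points).
  x = 6: rhs = 0, matching y values: 0 (1 points).
  x = 7: rhs = 9, matching y values: 3, 20 (2 points).
  x = 8: rhs = 14, matching y values: none (0 points).
  x = 9: rhs = 21, matching y values: none (0 points).
  x = 10: rhs = 13, matching y values: 6, 17 (2 points).
  x = 11: rhs = 19, matching y values: none (0 points).
  x = 12: rhs = 22, matching y values: none (0 points).
  x = 13: rhs = 5, matching y values: none (0 points).
  x = 14: rhs = 20, matching y values: none (0 points).
  x = 15: rhs = 4, matching y values: 2, 21 (2 points).
  x = 16: rhs = 9, matching y values: 3, 20 (2 points).
  x = 17: rhs = 18, matching y values: 8, 15 (2 points).
  x = 18: rhs = 14, matching y values: none (0 points).
  x = 19: rhs = 3, matching y values: 7, 16 (2 points).
  x = 20: rhs = 14, matching y values: none (0 points).
  x = 21: rhs = 7, matching y values: none (0 points).
  x = 22: rhs = 11, matching y values: none (0 points).
Total affine count: 19.
Full point count |E(F_23)| = 19 + 1 = 20.
Hasse bound: |20 − (23+1)| = |-4| = 4 ≤ 2√23 ≈ 9.5917 ✓.


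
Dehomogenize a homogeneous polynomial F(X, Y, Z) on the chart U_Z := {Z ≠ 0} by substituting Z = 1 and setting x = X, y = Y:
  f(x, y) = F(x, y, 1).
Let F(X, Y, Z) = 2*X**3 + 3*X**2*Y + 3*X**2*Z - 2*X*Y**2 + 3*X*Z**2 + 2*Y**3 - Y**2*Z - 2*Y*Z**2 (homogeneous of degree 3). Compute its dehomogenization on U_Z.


f(x, y) = 2*x**3 + 3*x**2*y + 3*x**2 - 2*x*y**2 + 3*x + 2*y**3 - y**2 - 2*y

On U_Z we set Z = 1. Each monomial c·X^i·Y^j·Z^k in F becomes c·x^i·y^j·1^k = c·x^i·y^j.
Substituting Z = 1: F(X, Y, 1) = 2*x**3 + 3*x**2*y + 3*x**2 - 2*x*y**2 + 3*x + 2*y**3 - y**2 - 2*y.
Note: deg(f) ≤ deg(F) = 3; strict inequality happens when F is divisible by Z (lost terms).


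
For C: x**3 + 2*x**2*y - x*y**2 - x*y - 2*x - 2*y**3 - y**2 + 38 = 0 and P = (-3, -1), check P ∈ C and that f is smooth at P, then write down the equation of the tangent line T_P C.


Tangent line at P: 37*x + 11*y + 122 = 0.

Step 1: f(-3, -1) = 0, so P lies on C.
Step 2: partial derivatives
  f_x(x, y) = 3*x**2 + 4*x*y - y**2 - y - 2, f_y(x, y) = 2*x**2 - 2*x*y - x - 6*y**2 - 2*y.
  f_x(P) = 37, f_y(P) = 11 (gradient nonzero, so P is smooth).
Step 3: tangent line at P: 37·(x − -3) + 11·(y − -1) = 0.
Expanding: 37*x + 11*y + 122 = 0.


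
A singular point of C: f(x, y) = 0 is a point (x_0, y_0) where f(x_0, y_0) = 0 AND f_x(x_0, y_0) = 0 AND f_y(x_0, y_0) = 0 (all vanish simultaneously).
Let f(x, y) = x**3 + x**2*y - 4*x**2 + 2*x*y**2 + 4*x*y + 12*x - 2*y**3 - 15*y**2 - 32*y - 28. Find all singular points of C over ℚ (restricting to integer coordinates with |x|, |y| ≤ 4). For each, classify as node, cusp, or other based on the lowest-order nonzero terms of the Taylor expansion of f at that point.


Singular points: {(2, -2)}; classification: cusp.

Compute partial derivatives:
  f_x = 3*x**2 + 2*x*y - 8*x + 2*y**2 + 4*y + 12.
  f_y = x**2 + 4*x*y + 4*x - 6*y**2 - 30*y - 32.
Scan x_0 ∈ {−4, ..., 4}. For each x_0, f_y(x_0, y) is a polynomial in y; find its integer roots y ∈ {−4, ..., 4}, then test f_x and f at those candidates.
  x = -4: f_y(-4, y) = -6*y**2 - 46*y - 32; no integer root y with |y| ≤ 4.
  x = -3: f_y(-3, y) = -6*y**2 - 42*y - 35; no integer root y with |y| ≤ 4.
  x = -2: f_y(-2, y) = -6*y**2 - 38*y - 36; no integer root y with |y| ≤ 4.
  x = -1: f_y(-1, y) = -6*y**2 - 34*y - 35; no integer root y with |y| ≤ 4.
  x = 0: f_y(0, y) = -6*y**2 - 30*y - 32; no integer root y with |y| ≤ 4.
  x = 1: f_y(1, y) = -6*y**2 - 26*y - 27; no integer root y with |y| ≤ 4.
  x = 2: f_y(2, y) = -6*y**2 - 22*y - 20; vanishes at y ∈ {-2}. (2, -2): f_x = 0, f = 0 — SINGULAR.
  x = 3: f_y(3, y) = -6*y**2 - 18*y - 11; no integer root y with |y| ≤ 4.
  x = 4: f_y(4, y) = -6*y**2 - 14*y; vanishes at y ∈ {0}. (4, 0): f_x = 28 ≠ 0.
Only singular point on the grid: (2, -2).
Classify: substitute x = 2 + u, y = -2 + v and expand: f = u**3 + u**2*v + 2*u*v**2 - 2*v**3 + v**2.
No constant or linear terms (consistent with a singular point). Quadratic part: v**2. Cubic part: u**3 + u**2*v + 2*u*v**2 - 2*v**3.
The quadratic part v**2 is a perfect square, so there is a single (double) tangent line v = 0, i.e. y = -2. Restricting the cubic part to that line (v = 0) leaves u**3 ≠ 0, so f is not divisible by v and the branch is v² ≈ -u**3 to lowest order — this is a cusp.
Classification: cusp.


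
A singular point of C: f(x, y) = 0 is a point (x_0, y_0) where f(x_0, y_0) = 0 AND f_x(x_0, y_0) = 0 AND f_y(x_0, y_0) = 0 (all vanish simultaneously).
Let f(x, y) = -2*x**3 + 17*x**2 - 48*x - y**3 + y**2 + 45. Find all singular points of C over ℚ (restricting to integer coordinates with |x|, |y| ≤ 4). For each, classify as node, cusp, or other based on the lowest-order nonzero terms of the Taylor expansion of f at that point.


Singular points: {(3, 0)}; classification: node.

Compute partial derivatives:
  f_x = -6*x**2 + 34*x - 48.
  f_y = -3*y**2 + 2*y.
Scan x_0 ∈ {−4, ..., 4}. For each x_0, f_y(x_0, y) is a polynomial in y; find its integer roots y ∈ {−4, ..., 4}, then test f_x and f at those candidates.
  x = -4: f_y(-4, y) = -3*y**2 + 2*y; vanishes at y ∈ {0}. (-4, 0): f_x = -280 ≠ 0.
  x = -3: f_y(-3, y) = -3*y**2 + 2*y; vanishes at y ∈ {0}. (-3, 0): f_x = -204 ≠ 0.
  x = -2: f_y(-2, y) = -3*y**2 + 2*y; vanishes at y ∈ {0}. (-2, 0): f_x = -140 ≠ 0.
  x = -1: f_y(-1, y) = -3*y**2 + 2*y; vanishes at y ∈ {0}. (-1, 0): f_x = -88 ≠ 0.
  x = 0: f_y(0, y) = -3*y**2 + 2*y; vanishes at y ∈ {0}. (0, 0): f_x = -48 ≠ 0.
  x = 1: f_y(1, y) = -3*y**2 + 2*y; vanishes at y ∈ {0}. (1, 0): f_x = -20 ≠ 0.
  x = 2: f_y(2, y) = -3*y**2 + 2*y; vanishes at y ∈ {0}. (2, 0): f_x = -4 ≠ 0.
  x = 3: f_y(3, y) = -3*y**2 + 2*y; vanishes at y ∈ {0}. (3, 0): f_x = 0, f = 0 — SINGULAR.
  x = 4: f_y(4, y) = -3*y**2 + 2*y; vanishes at y ∈ {0}. (4, 0): f_x = -8 ≠ 0.
Only singular point on the grid: (3, 0).
Classify: substitute x = 3 + u, y = 0 + v and expand: f = -2*u**3 - u**2 - v**3 + v**2.
No constant or linear terms (consistent with a singular point). Quadratic part: -u**2 + v**2. Cubic part: -2*u**3 - v**3.
The quadratic part v**2 - u**2 = (v − u)(v + u) splits into two distinct linear factors, so there are two distinct tangent lines y − 0 = ±(x − 3) — this is a node (ordinary double point).
Classification: node.


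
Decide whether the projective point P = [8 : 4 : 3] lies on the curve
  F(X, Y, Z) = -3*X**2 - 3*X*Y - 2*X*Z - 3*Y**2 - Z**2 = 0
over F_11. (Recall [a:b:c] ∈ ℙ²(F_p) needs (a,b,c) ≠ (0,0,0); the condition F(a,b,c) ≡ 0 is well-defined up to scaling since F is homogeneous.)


F(8,4,3) ≡ 3 (mod 11); P is NOT on the curve.

Evaluate F(8, 4, 3) term-by-term (mod 11).
  -3*X**2 ↦ -3·64·1·1 = -192
  -3*X*Y ↦ -3·8·4·1 = -96
  -2*X*Z ↦ -2·8·1·3 = -48
  -3*Y**2 ↦ -3·1·16·1 = -48
  -Z**2 ↦ -1·1·1·9 = -9
Sum: F(8, 4, 3) = (-192) + (-96) + (-48) + (-48) + (-9) = -393.
Reducing mod 11: -393 ≡ 3 (mod 11).
Since F(a, b, c) ≡ 3 ≠ 0 (mod 11), P does NOT lie on the curve.


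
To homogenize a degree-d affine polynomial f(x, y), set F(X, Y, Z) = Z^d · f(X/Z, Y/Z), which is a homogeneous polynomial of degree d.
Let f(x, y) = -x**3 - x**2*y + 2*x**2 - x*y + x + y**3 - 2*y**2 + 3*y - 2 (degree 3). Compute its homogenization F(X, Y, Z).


F(X, Y, Z) = -X**3 - X**2*Y + 2*X**2*Z - X*Y*Z + X*Z**2 + Y**3 - 2*Y**2*Z + 3*Y*Z**2 - 2*Z**3

deg(f) = 3.
Substitute x = X/Z, y = Y/Z into f, then multiply by Z^3.
  monomial -1·x^3·y^0 ↦ -1·X^3·Y^0·Z^0.
  monomial -1·x^2·y^1 ↦ -1·X^2·Y^1·Z^0.
  monomial 2·x^2·y^0 ↦ 2·X^2·Y^0·Z^1.
  monomial -1·x^1·y^1 ↦ -1·X^1·Y^1·Z^1.
  monomial 1·x^1·y^0 ↦ 1·X^1·Y^0·Z^2.
  monomial 1·x^0·y^3 ↦ 1·X^0·Y^3·Z^0.
  monomial -2·x^0·y^2 ↦ -2·X^0·Y^2·Z^1.
  monomial 3·x^0·y^1 ↦ 3·X^0·Y^1·Z^2.
  monomial -2·x^0·y^0 ↦ -2·X^0·Y^0·Z^3.
Collecting: F(X, Y, Z) = -X**3 - X**2*Y + 2*X**2*Z - X*Y*Z + X*Z**2 + Y**3 - 2*Y**2*Z + 3*Y*Z**2 - 2*Z**3.


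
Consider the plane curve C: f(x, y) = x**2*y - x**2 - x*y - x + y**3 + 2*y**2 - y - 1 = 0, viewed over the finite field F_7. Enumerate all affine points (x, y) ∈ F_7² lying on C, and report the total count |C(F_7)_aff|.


Affine F_7-points: {(0, 4), (2, 0), (2, 6), (4, 0), (4, 1), (4, 4), (5, 6)}; count = 7.

For each of the 49 pairs (x, y) ∈ F_7², evaluate f(x, y) mod 7. Record the zeros.
  x = 0: [0↦6, 1↦1, 2↦6, 3↦6, 4↦0, 5↦1, 6↦1]  zeros at y ∈ {4}
  x = 1: [0↦4, 1↦6, 2↦4, 3↦4, 4↦5, 5↦6, 6↦6]  zeros at y ∈ ∅
  x = 2: [0↦0, 1↦4, 2↦4, 3↦6, 4↦2, 5↦5, 6↦0]  zeros at y ∈ {0, 6}
  x = 3: [0↦1, 1↦2, 2↦6, 3↦5, 4↦5, 5↦5, 6↦4]  zeros at y ∈ ∅
  x = 4: [0↦0, 1↦0, 2↦3, 3↦1, 4↦0, 5↦6, 6↦4]  zeros at y ∈ {0, 1, 4}
  x = 5: [0↦4, 1↦5, 2↦2, 3↦1, 4↦1, 5↦1, 6↦0]  zeros at y ∈ {6}
  x = 6: [0↦6, 1↦3, 2↦3, 3↦5, 4↦1, 5↦4, 6↦6]  zeros at y ∈ ∅
Collecting zeros: affine points = {(0, 4), (2, 0), (2, 6), (4, 0), (4, 1), (4, 4), (5, 6)}.
Total count |C(F_7)_aff| = 7.


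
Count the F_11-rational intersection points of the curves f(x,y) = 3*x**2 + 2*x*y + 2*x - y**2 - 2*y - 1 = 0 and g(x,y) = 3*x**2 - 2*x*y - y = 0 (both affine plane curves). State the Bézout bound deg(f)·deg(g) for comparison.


Common zeros: {(3, 7)}; count = 1; Bézout bound = 4.

deg(f) = 2, deg(g) = 2, so Bézout bound = 4.
Scan x ∈ F_11. For each x, list the y ∈ F_11 with f(x, y) ≡ 0 and those with g(x, y) ≡ 0 (mod 11); the common zeros in that column are the intersection.
  x = 0: f ≡ 0 at y ∈ {10}; g ≡ 0 at y ∈ {0}; common: ∅.
  x = 1: f ≡ 0 at y ∈ {2, 9}; g ≡ 0 at y ∈ {1}; common: ∅.
  x = 2: f ≡ 0 at y ∈ {5, 8}; g ≡ 0 at y ∈ {9}; common: ∅.
  x = 3: f ≡ 0 at y ∈ {7, 8}; g ≡ 0 at y ∈ {7}; common: {7}.
  x = 4: f ≡ 0 at y ∈ {0, 6}; g ≡ 0 at y ∈ {9}; common: ∅.
  x = 5: f ≡ 0 at y ∈ {3, 5}; g ≡ 0 at y ∈ ∅; common: ∅.
  x = 6: f ≡ 0 at y ∈ {4, 6}; g ≡ 0 at y ∈ {10}; common: ∅.
  x = 7: f ≡ 0 at y ∈ {3, 9}; g ≡ 0 at y ∈ {1}; common: ∅.
  x = 8: f ≡ 0 at y ∈ {1, 2}; g ≡ 0 at y ∈ {10}; common: ∅.
  x = 9: f ≡ 0 at y ∈ {1, 4}; g ≡ 0 at y ∈ {7}; common: ∅.
  x = 10: f ≡ 0 at y ∈ {0, 7}; g ≡ 0 at y ∈ {8}; common: ∅.
Collecting: common zeros = {(3, 7)}, so the count is 1.
Comparison with the Bézout bound: 1 ≤ 4 = deg(f)·deg(g), as expected for curves with no common component (the affine F_11-count falls short of the bound because intersections may lie at infinity, over extension fields, or carry multiplicity).


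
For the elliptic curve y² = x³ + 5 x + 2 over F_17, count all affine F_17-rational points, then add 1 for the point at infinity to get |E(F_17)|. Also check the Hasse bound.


Affine points = {(0, 6), (0, 11), (1, 5), (1, 12), (4, 1), (4, 16), (5, 4), (5, 13), (10, 7), (10, 10), (15, 1), (15, 16), (16, 8), (16, 9)}; affine count = 14; |E(F_17)| = 15.

Discriminant check: Δ ∝ 4a³ + 27b² = 4·5³ + 27·2² = 4·125 + 27·4 ≡ 13 (mod 17). Nonzero ⇒ E is nonsingular.
For each x ∈ F_17, compute rhs = x³ + 5·x + 2 mod 17, then count y ∈ F_17 with y² ≡ rhs.
  x = 0: rhs = 2, matching y values: 6, 11 (2 points).
  x = 1: rhs = 8, matching y values: 5, 12 (2 points).
  x = 2: rhs = 3, matching y values: none (0 points).
  x = 3: rhs = 10, matching y values: none (0 points).
  x = 4: rhs = 1, matching y values: 1, 16 (2 points).
  x = 5: rhs = 16, matching y values: 4, 13 (2 points).
  x = 6: rhs = 10, matching y values: none (0 points).
  x = 7: rhs = 6, matching y values: none (0 points).
  x = 8: rhs = 10, matching y values: none (0 points).
  x = 9: rhs = 11, matching y values: none (0 points).
  x = 10: rhs = 15, matching y values: 7, 10 (2 points).
  x = 11: rhs = 11, matching y values: none (0 points).
  x = 12: rhs = 5, matching y values: none (0 points).
  x = 13: rhs = 3, matching y values: none (0 points).
  x = 14: rhs = 11, matching y values: none (0 points).
  x = 15: rhs = 1, matching y values: 1, 16 (2 points).
  x = 16: rhs = 13, matching y values: 8, 9 (2 points).
Total affine count: 14.
Full point count |E(F_17)| = 14 + 1 = 15.
Hasse bound: |15 − (17+1)| = |-3| = 3 ≤ 2√17 ≈ 8.2462 ✓.


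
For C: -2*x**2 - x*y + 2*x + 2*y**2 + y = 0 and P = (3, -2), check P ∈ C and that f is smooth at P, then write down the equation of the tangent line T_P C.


Tangent line at P: -8*x - 10*y + 4 = 0.

Step 1: f(3, -2) = 0, so P lies on C.
Step 2: partial derivatives
  f_x(x, y) = -4*x - y + 2, f_y(x, y) = -x + 4*y + 1.
  f_x(P) = -8, f_y(P) = -10 (gradient nonzero, so P is smooth).
Step 3: tangent line at P: -8·(x − 3) + -10·(y − -2) = 0.
Expanding: -8*x - 10*y + 4 = 0.


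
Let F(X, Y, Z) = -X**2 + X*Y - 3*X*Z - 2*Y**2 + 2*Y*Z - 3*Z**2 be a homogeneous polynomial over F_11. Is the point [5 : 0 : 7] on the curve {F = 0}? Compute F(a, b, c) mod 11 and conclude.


F(5,0,7) ≡ 9 (mod 11); P is NOT on the curve.

Evaluate F(5, 0, 7) term-by-term (mod 11).
  -X**2 ↦ -1·25·1·1 = -25
  X*Y ↦ 1·5·0·1 = 0
  -3*X*Z ↦ -3·5·1·7 = -105
  -2*Y**2 ↦ -2·1·0·1 = 0
  2*Y*Z ↦ 2·1·0·7 = 0
  -3*Z**2 ↦ -3·1·1·49 = -147
Sum: F(5, 0, 7) = (-25) + (0) + (-105) + (0) + (0) + (-147) = -277.
Reducing mod 11: -277 ≡ 9 (mod 11).
Since F(a, b, c) ≡ 9 ≠ 0 (mod 11), P does NOT lie on the curve.


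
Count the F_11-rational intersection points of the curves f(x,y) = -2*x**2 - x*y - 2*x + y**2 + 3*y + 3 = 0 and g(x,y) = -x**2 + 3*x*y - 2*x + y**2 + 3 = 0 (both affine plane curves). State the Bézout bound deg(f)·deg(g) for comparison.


Common zeros: {(10, 8)}; count = 1; Bézout bound = 4.

deg(f) = 2, deg(g) = 2, so Bézout bound = 4.
Scan x ∈ F_11. For each x, list the y ∈ F_11 with f(x, y) ≡ 0 and those with g(x, y) ≡ 0 (mod 11); the common zeros in that column are the intersection.
  x = 0: f ≡ 0 at y ∈ ∅; g ≡ 0 at y ∈ ∅; common: ∅.
  x = 1: f ≡ 0 at y ∈ ∅; g ≡ 0 at y ∈ {0, 8}; common: ∅.
  x = 2: f ≡ 0 at y ∈ {4, 6}; g ≡ 0 at y ∈ {2, 3}; common: ∅.
  x = 3: f ≡ 0 at y ∈ ∅; g ≡ 0 at y ∈ ∅; common: ∅.
  x = 4: f ≡ 0 at y ∈ ∅; g ≡ 0 at y ∈ ∅; common: ∅.
  x = 5: f ≡ 0 at y ∈ {6, 7}; g ≡ 0 at y ∈ {3, 4}; common: ∅.
  x = 6: f ≡ 0 at y ∈ {4, 10}; g ≡ 0 at y ∈ {6, 9}; common: ∅.
  x = 7: f ≡ 0 at y ∈ {7, 8}; g ≡ 0 at y ∈ ∅; common: ∅.
  x = 8: f ≡ 0 at y ∈ ∅; g ≡ 0 at y ∈ {0, 9}; common: ∅.
  x = 9: f ≡ 0 at y ∈ ∅; g ≡ 0 at y ∈ ∅; common: ∅.
  x = 10: f ≡ 0 at y ∈ {8, 10}; g ≡ 0 at y ∈ {6, 8}; common: {8}.
Collecting: common zeros = {(10, 8)}, so the count is 1.
Comparison with the Bézout bound: 1 ≤ 4 = deg(f)·deg(g), as expected for curves with no common component (the affine F_11-count falls short of the bound because intersections may lie at infinity, over extension fields, or carry multiplicity).


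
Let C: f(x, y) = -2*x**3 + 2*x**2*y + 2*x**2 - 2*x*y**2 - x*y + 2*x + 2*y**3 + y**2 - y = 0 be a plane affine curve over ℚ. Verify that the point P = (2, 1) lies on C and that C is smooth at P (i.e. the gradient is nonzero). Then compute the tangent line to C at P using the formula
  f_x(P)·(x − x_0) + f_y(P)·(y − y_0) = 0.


Tangent line at P: -9*x + 5*y + 13 = 0.

Step 1: f(2, 1) = 0, so P lies on C.
Step 2: partial derivatives
  f_x(x, y) = -6*x**2 + 4*x*y + 4*x - 2*y**2 - y + 2, f_y(x, y) = 2*x**2 - 4*x*y - x + 6*y**2 + 2*y - 1.
  f_x(P) = -9, f_y(P) = 5 (gradient nonzero, so P is smooth).
Step 3: tangent line at P: -9·(x − 2) + 5·(y − 1) = 0.
Expanding: -9*x + 5*y + 13 = 0.


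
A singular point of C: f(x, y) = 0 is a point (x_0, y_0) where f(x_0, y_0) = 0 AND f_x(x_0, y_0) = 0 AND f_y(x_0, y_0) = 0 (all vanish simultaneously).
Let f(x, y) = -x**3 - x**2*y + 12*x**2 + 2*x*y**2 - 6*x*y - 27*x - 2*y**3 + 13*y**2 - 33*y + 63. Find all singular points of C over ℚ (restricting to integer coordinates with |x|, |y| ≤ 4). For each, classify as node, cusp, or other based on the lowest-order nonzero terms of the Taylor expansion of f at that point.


Singular points: {(3, 3)}; classification: cusp.

Compute partial derivatives:
  f_x = -3*x**2 - 2*x*y + 24*x + 2*y**2 - 6*y - 27.
  f_y = -x**2 + 4*x*y - 6*x - 6*y**2 + 26*y - 33.
Scan x_0 ∈ {−4, ..., 4}. For each x_0, f_y(x_0, y) is a polynomial in y; find its integer roots y ∈ {−4, ..., 4}, then test f_x and f at those candidates.
  x = -4: f_y(-4, y) = -6*y**2 + 10*y - 25; no integer root y with |y| ≤ 4.
  x = -3: f_y(-3, y) = -6*y**2 + 14*y - 24; no integer root y with |y| ≤ 4.
  x = -2: f_y(-2, y) = -6*y**2 + 18*y - 25; no integer root y with |y| ≤ 4.
  x = -1: f_y(-1, y) = -6*y**2 + 22*y - 28; no integer root y with |y| ≤ 4.
  x = 0: f_y(0, y) = -6*y**2 + 26*y - 33; no integer root y with |y| ≤ 4.
  x = 1: f_y(1, y) = -6*y**2 + 30*y - 40; no integer root y with |y| ≤ 4.
  x = 2: f_y(2, y) = -6*y**2 + 34*y - 49; no integer root y with |y| ≤ 4.
  x = 3: f_y(3, y) = -6*y**2 + 38*y - 60; vanishes at y ∈ {3}. (3, 3): f_x = 0, f = 0 — SINGULAR.
  x = 4: f_y(4, y) = -6*y**2 + 42*y - 73; no integer root y with |y| ≤ 4.
Only singular point on the grid: (3, 3).
Classify: substitute x = 3 + u, y = 3 + v and expand: f = -u**3 - u**2*v + 2*u*v**2 - 2*v**3 + v**2.
No constant or linear terms (consistent with a singular point). Quadratic part: v**2. Cubic part: -u**3 - u**2*v + 2*u*v**2 - 2*v**3.
The quadratic part v**2 is a perfect square, so there is a single (double) tangent line v = 0, i.e. y = 3. Restricting the cubic part to that line (v = 0) leaves -u**3 ≠ 0, so f is not divisible by v and the branch is v² ≈ u**3 to lowest order — this is a cusp.
Classification: cusp.


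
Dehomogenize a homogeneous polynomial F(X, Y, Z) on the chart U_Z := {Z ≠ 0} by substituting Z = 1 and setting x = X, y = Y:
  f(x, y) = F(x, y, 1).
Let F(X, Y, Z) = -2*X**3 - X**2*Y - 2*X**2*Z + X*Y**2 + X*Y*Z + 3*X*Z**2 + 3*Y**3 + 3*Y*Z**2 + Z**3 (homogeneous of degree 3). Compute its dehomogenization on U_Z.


f(x, y) = -2*x**3 - x**2*y - 2*x**2 + x*y**2 + x*y + 3*x + 3*y**3 + 3*y + 1

On U_Z we set Z = 1. Each monomial c·X^i·Y^j·Z^k in F becomes c·x^i·y^j·1^k = c·x^i·y^j.
Substituting Z = 1: F(X, Y, 1) = -2*x**3 - x**2*y - 2*x**2 + x*y**2 + x*y + 3*x + 3*y**3 + 3*y + 1.
Note: deg(f) ≤ deg(F) = 3; strict inequality happens when F is divisible by Z (lost terms).


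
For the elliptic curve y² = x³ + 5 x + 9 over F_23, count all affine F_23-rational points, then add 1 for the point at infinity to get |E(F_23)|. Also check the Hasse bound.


Affine points = {(0, 3), (0, 20), (2, 2), (2, 21), (4, 1), (4, 22), (6, 5), (6, 18), (8, 3), (8, 20), (9, 1), (9, 22), (10, 1), (10, 22), (12, 7), (12, 16), (15, 3), (15, 20), (17, 4), (17, 19), (20, 6), (20, 17), (22, 7), (22, 16)}; affine count = 24; |E(F_23)| = 25.

Discriminant check: Δ ∝ 4a³ + 27b² = 4·5³ + 27·9² = 4·125 + 27·81 ≡ 19 (mod 23). Nonzero ⇒ E is nonsingular.
For each x ∈ F_23, compute rhs = x³ + 5·x + 9 mod 23, then count y ∈ F_23 with y² ≡ rhs.
  x = 0: rhs = 9, matching y values: 3, 20 (2 points).
  x = 1: rhs = 15, matching y values: none (0 points).
  x = 2: rhs = 4, matching y values: 2, 21 (2 points).
  x = 3: rhs = 5, matching y values: none (0 points).
  x = 4: rhs = 1, matching y values: 1, 22 (2 points).
  x = 5: rhs = 21, matching y values: none (0 points).
  x = 6: rhs = 2, matching y values: 5, 18 (2 points).
  x = 7: rhs = 19, matching y values: none (0 points).
  x = 8: rhs = 9, matching y values: 3, 20 (2 points).
  x = 9: rhs = 1, matching y values: 1, 22 (2 points).
  x = 10: rhs = 1, matching y values: 1, 22 (2 points).
  x = 11: rhs = 15, matching y values: none (0 points).
  x = 12: rhs = 3, matching y values: 7, 16 (2 points).
  x = 13: rhs = 17, matching y values: none (0 points).
  x = 14: rhs = 17, matching y values: none (0 points).
  x = 15: rhs = 9, matching y values: 3, 20 (2 points).
  x = 16: rhs = 22, matching y values: none (0 points).
  x = 17: rhs = 16, matching y values: 4, 19 (2 points).
  x = 18: rhs = 20, matching y values: none (0 points).
  x = 19: rhs = 17, matching y values: none (0 points).
  x = 20: rhs = 13, matching y values: 6, 17 (2 points).
  x = 21: rhs = 14, matching y values: none (0 points).
  x = 22: rhs = 3, matching y values: 7, 16 (2 points).
Total affine count: 24.
Full point count |E(F_23)| = 24 + 1 = 25.
Hasse bound: |25 − (23+1)| = |1| = 1 ≤ 2√23 ≈ 9.5917 ✓.


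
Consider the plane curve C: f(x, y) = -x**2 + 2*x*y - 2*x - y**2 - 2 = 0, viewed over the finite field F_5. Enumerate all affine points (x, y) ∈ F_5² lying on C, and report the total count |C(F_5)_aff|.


Affine F_5-points: {(1, 0), (1, 2), (2, 0), (2, 4), (4, 4)}; count = 5.

For each of the 25 pairs (x, y) ∈ F_5², evaluate f(x, y) mod 5. Record the zeros.
  x = 0: [0↦3, 1↦2, 2↦4, 3↦4, 4↦2]  zeros at y ∈ ∅
  x = 1: [0↦0, 1↦1, 2↦0, 3↦2, 4↦2]  zeros at y ∈ {0, 2}
  x = 2: [0↦0, 1↦3, 2↦4, 3↦3, 4↦0]  zeros at y ∈ {0, 4}
  x = 3: [0↦3, 1↦3, 2↦1, 3↦2, 4↦1]  zeros at y ∈ ∅
  x = 4: [0↦4, 1↦1, 2↦1, 3↦4, 4↦0]  zeros at y ∈ {4}
Collecting zeros: affine points = {(1, 0), (1, 2), (2, 0), (2, 4), (4, 4)}.
Total count |C(F_5)_aff| = 5.
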